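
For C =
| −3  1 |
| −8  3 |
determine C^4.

[[1, 0], [0, 1]]

C² = I (check: tr C = 0 and det C = −1), so C^4 = I since 4 is even.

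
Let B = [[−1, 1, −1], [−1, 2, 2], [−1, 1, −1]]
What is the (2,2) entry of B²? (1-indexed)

5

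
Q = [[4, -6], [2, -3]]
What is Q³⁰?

[[4, -6], [2, -3]]

Q² = Q (a projection; rank 1, trace 1), so Q³⁰ = Q.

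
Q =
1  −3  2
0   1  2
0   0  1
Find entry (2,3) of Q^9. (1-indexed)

Q = I + N where N = [[0, −3, 2], [0, 0, 2], [0, 0, 0]] is strictly upper-triangular, so N^3 = 0.
(I + N)^9 = I + 9·N + 36·N^2 = [[1, −27, −198], [0, 1, 18], [0, 0, 1]].

18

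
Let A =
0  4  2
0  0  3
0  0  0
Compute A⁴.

[[0, 0, 0], [0, 0, 0], [0, 0, 0]]

A is strictly triangular, hence nilpotent: A³ = 0, so A⁴ = 0.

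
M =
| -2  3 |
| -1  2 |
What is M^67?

[[-2, 3], [-1, 2]]

M² = I (check: tr M = 0 and det M = -1), so M^67 = M since 67 is odd.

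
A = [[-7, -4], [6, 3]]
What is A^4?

[[241, 160], [-240, -159]]

tr A = -4 and det A = 3, so the characteristic polynomial is λ² − (-4)λ + (3) with roots -1 and -3.
Eigenvectors give P = [[-2, -1], [3, 1]] with P⁻¹ = [[1, 1], [-3, -2]], and A = P·diag(-1, -3)·P⁻¹.
Then A^4 = P·diag(1, 81)·P⁻¹ = [[-2, -81], [3, 81]] · [[1, 1], [-3, -2]] = [[241, 160], [-240, -159]].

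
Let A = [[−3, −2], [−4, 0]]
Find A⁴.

[[361, 150], [300, 136]]

A² = [[17, 6], [12, 8]]
A³ = [[−75, −34], [−68, −24]]
A⁴ = [[361, 150], [300, 136]]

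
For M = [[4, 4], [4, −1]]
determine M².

[[32, 12], [12, 17]]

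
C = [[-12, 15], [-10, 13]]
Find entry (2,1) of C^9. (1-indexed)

tr C = 1 and det C = -6, so the characteristic polynomial is λ² − (1)λ + (-6) with roots 3 and -2.
Eigenvectors give P = [[1, -3], [1, -2]] with P⁻¹ = [[-2, 3], [-1, 1]], and C = P·diag(3, -2)·P⁻¹.
Then C^9 = P·diag(19683, -512)·P⁻¹ = [[19683, 1536], [19683, 1024]] · [[-2, 3], [-1, 1]] = [[-40902, 60585], [-40390, 60073]].

-40390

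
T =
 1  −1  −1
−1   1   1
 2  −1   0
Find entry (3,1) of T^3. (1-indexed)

0

T^2 = [[0, −1, −2], [0, 1, 2], [3, −3, −3]]
T^3 = [[−3, 1, −1], [3, −1, 1], [0, −3, −6]]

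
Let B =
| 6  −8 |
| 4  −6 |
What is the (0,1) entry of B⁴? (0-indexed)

tr B = 0 and det B = −4, so the characteristic polynomial is λ² − (0)λ + (−4) with roots −2 and 2.
Eigenvectors give P = [[−1, −2], [−1, −1]] with P⁻¹ = [[1, −2], [−1, 1]], and B = P·diag(−2, 2)·P⁻¹.
Then B⁴ = P·diag(16, 16)·P⁻¹ = [[−16, −32], [−16, −16]] · [[1, −2], [−1, 1]] = [[16, 0], [0, 16]].

0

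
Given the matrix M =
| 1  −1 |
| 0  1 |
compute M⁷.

M = I + N where N = [[0, −1], [0, 0]] is strictly upper-triangular, so N² = 0.
(I + N)⁷ = I + 7·N = [[1, −7], [0, 1]].

[[1, −7], [0, 1]]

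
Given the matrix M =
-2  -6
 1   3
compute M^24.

M² = M (a projection; rank 1, trace 1), so M^24 = M.

[[-2, -6], [1, 3]]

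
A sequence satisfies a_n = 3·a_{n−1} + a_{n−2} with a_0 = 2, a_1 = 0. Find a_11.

85674

With companion matrix A = [[3, 1], [1, 0]], [a_n, a_{n−1}]ᵀ = A·[a_{n−1}, a_{n−2}]ᵀ, so [a_11, a_10]ᵀ = A¹⁰·[a_1, a_0]ᵀ.
A¹⁰ = [[141481, 42837], [42837, 12970]], giving [a_11, a_10]ᵀ = [[85674], [25940]].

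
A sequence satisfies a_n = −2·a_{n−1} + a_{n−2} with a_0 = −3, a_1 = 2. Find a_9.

3194

With companion matrix Q = [[−2, 1], [1, 0]], [a_n, a_{n−1}]ᵀ = Q·[a_{n−1}, a_{n−2}]ᵀ, so [a_9, a_8]ᵀ = Q⁸·[a_1, a_0]ᵀ.
Q⁸ = [[985, −408], [−408, 169]], giving [a_9, a_8]ᵀ = [[3194], [−1323]].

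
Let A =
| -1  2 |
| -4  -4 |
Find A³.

A² = [[-7, -10], [20, 8]]
A³ = [[47, 26], [-52, 8]]

[[47, 26], [-52, 8]]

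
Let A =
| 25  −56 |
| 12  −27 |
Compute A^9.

tr A = −2 and det A = −3, so the characteristic polynomial is λ² − (−2)λ + (−3) with roots 1 and −3.
Eigenvectors give P = [[−7, −2], [−3, −1]] with P⁻¹ = [[−1, 2], [3, −7]], and A = P·diag(1, −3)·P⁻¹.
Then A^9 = P·diag(1, −19683)·P⁻¹ = [[−7, 39366], [−3, 19683]] · [[−1, 2], [3, −7]] = [[118105, −275576], [59052, −137787]].

[[118105, −275576], [59052, −137787]]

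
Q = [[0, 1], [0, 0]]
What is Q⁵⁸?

Q is strictly triangular, hence nilpotent: Q² = 0, so Q⁵⁸ = 0.

[[0, 0], [0, 0]]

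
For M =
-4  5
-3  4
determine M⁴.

[[1, 0], [0, 1]]

M² = I (check: tr M = 0 and det M = -1), so M⁴ = I since 4 is even.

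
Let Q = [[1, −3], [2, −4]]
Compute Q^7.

[[253, −381], [254, −382]]

tr Q = −3 and det Q = 2, so the characteristic polynomial is λ² − (−3)λ + (2) with roots −2 and −1.
Eigenvectors give P = [[1, 3], [1, 2]] with P⁻¹ = [[−2, 3], [1, −1]], and Q = P·diag(−2, −1)·P⁻¹.
Then Q^7 = P·diag(−128, −1)·P⁻¹ = [[−128, −3], [−128, −2]] · [[−2, 3], [1, −1]] = [[253, −381], [254, −382]].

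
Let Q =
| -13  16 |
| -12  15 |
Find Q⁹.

[[-59053, 78736], [-59052, 78735]]

tr Q = 2 and det Q = -3, so the characteristic polynomial is λ² − (2)λ + (-3) with roots 3 and -1.
Eigenvectors give P = [[1, -4], [1, -3]] with P⁻¹ = [[-3, 4], [-1, 1]], and Q = P·diag(3, -1)·P⁻¹.
Then Q⁹ = P·diag(19683, -1)·P⁻¹ = [[19683, 4], [19683, 3]] · [[-3, 4], [-1, 1]] = [[-59053, 78736], [-59052, 78735]].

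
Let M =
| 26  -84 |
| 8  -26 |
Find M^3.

tr M = 0 and det M = -4, so the characteristic polynomial is λ² − (0)λ + (-4) with roots -2 and 2.
Eigenvectors give P = [[3, 7], [1, 2]] with P⁻¹ = [[-2, 7], [1, -3]], and M = P·diag(-2, 2)·P⁻¹.
Then M^3 = P·diag(-8, 8)·P⁻¹ = [[-24, 56], [-8, 16]] · [[-2, 7], [1, -3]] = [[104, -336], [32, -104]].

[[104, -336], [32, -104]]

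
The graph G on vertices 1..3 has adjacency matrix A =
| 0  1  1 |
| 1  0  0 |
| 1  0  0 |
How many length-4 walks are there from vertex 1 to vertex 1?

4

The number of length-4 walks from vertex 1 to vertex 1 is entry (1,1) of A⁴, where A is the adjacency matrix.
A² = [[2, 0, 0], [0, 1, 1], [0, 1, 1]]
A³ = [[0, 2, 2], [2, 0, 0], [2, 0, 0]]
A⁴ = [[4, 0, 0], [0, 2, 2], [0, 2, 2]]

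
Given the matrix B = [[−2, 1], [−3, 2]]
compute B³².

[[1, 0], [0, 1]]

B² = I (check: tr B = 0 and det B = −1), so B³² = I since 32 is even.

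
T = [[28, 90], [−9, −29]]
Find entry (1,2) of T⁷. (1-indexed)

3870

tr T = −1 and det T = −2, so the characteristic polynomial is λ² − (−1)λ + (−2) with roots 1 and −2.
Eigenvectors give P = [[10, −3], [−3, 1]] with P⁻¹ = [[1, 3], [3, 10]], and T = P·diag(1, −2)·P⁻¹.
Then T⁷ = P·diag(1, −128)·P⁻¹ = [[10, 384], [−3, −128]] · [[1, 3], [3, 10]] = [[1162, 3870], [−387, −1289]].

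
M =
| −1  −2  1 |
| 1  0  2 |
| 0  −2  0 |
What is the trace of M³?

M² = [[−1, 0, −5], [−1, −6, 1], [−2, 0, −4]]
M³ = [[1, 12, −1], [−5, 0, −13], [2, 12, −2]]

−1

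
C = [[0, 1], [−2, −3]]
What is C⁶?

[[−62, −63], [126, 127]]

tr C = −3 and det C = 2, so the characteristic polynomial is λ² − (−3)λ + (2) with roots −1 and −2.
Eigenvectors give P = [[−1, −1], [1, 2]] with P⁻¹ = [[−2, −1], [1, 1]], and C = P·diag(−1, −2)·P⁻¹.
Then C⁶ = P·diag(1, 64)·P⁻¹ = [[−1, −64], [1, 128]] · [[−2, −1], [1, 1]] = [[−62, −63], [126, 127]].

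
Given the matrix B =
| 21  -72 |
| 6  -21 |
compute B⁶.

[[729, 0], [0, 729]]

tr B = 0 and det B = -9, so the characteristic polynomial is λ² − (0)λ + (-9) with roots 3 and -3.
Eigenvectors give P = [[-4, -3], [-1, -1]] with P⁻¹ = [[-1, 3], [1, -4]], and B = P·diag(3, -3)·P⁻¹.
Then B⁶ = P·diag(729, 729)·P⁻¹ = [[-2916, -2187], [-729, -729]] · [[-1, 3], [1, -4]] = [[729, 0], [0, 729]].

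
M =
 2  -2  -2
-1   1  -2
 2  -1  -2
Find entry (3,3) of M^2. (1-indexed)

2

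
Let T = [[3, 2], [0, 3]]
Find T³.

T² = [[9, 12], [0, 9]]
T³ = [[27, 54], [0, 27]]

[[27, 54], [0, 27]]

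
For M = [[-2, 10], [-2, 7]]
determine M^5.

[[-812, 2110], [-422, 1087]]

tr M = 5 and det M = 6, so the characteristic polynomial is λ² − (5)λ + (6) with roots 2 and 3.
Eigenvectors give P = [[5, 2], [2, 1]] with P⁻¹ = [[1, -2], [-2, 5]], and M = P·diag(2, 3)·P⁻¹.
Then M^5 = P·diag(32, 243)·P⁻¹ = [[160, 486], [64, 243]] · [[1, -2], [-2, 5]] = [[-812, 2110], [-422, 1087]].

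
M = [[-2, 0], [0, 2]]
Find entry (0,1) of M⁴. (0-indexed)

M² = [[4, 0], [0, 4]]
M³ = [[-8, 0], [0, 8]]
M⁴ = [[16, 0], [0, 16]]

0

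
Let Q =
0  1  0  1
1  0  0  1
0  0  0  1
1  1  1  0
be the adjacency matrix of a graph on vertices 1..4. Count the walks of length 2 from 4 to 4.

The number of length-2 walks from vertex 4 to vertex 4 is entry (4,4) of Q², where Q is the adjacency matrix.
Q² = [[2, 1, 1, 1], [1, 2, 1, 1], [1, 1, 1, 0], [1, 1, 0, 3]]

3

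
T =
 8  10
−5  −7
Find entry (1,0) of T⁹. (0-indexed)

−20195

tr T = 1 and det T = −6, so the characteristic polynomial is λ² − (1)λ + (−6) with roots 3 and −2.
Eigenvectors give P = [[2, 1], [−1, −1]] with P⁻¹ = [[1, 1], [−1, −2]], and T = P·diag(3, −2)·P⁻¹.
Then T⁹ = P·diag(19683, −512)·P⁻¹ = [[39366, −512], [−19683, 512]] · [[1, 1], [−1, −2]] = [[39878, 40390], [−20195, −20707]].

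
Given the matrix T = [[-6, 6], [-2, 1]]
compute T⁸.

[[25476, -37830], [12610, -18659]]

tr T = -5 and det T = 6, so the characteristic polynomial is λ² − (-5)λ + (6) with roots -2 and -3.
Eigenvectors give P = [[-3, 2], [-2, 1]] with P⁻¹ = [[1, -2], [2, -3]], and T = P·diag(-2, -3)·P⁻¹.
Then T⁸ = P·diag(256, 6561)·P⁻¹ = [[-768, 13122], [-512, 6561]] · [[1, -2], [2, -3]] = [[25476, -37830], [12610, -18659]].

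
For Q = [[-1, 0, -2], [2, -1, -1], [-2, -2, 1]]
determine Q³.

Q² = [[5, 4, 0], [-2, 3, -4], [-4, 0, 7]]
Q³ = [[3, -4, -14], [16, 5, -3], [-10, -14, 15]]

[[3, -4, -14], [16, 5, -3], [-10, -14, 15]]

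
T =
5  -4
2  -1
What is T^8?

[[13121, -13120], [6560, -6559]]

tr T = 4 and det T = 3, so the characteristic polynomial is λ² − (4)λ + (3) with roots 1 and 3.
Eigenvectors give P = [[1, 2], [1, 1]] with P⁻¹ = [[-1, 2], [1, -1]], and T = P·diag(1, 3)·P⁻¹.
Then T^8 = P·diag(1, 6561)·P⁻¹ = [[1, 13122], [1, 6561]] · [[-1, 2], [1, -1]] = [[13121, -13120], [6560, -6559]].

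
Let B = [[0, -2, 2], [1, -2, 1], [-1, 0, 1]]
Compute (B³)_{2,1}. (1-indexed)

1

B² = [[-4, 4, 0], [-3, 2, 1], [-1, 2, -1]]
B³ = [[4, 0, -4], [1, 2, -3], [3, -2, -1]]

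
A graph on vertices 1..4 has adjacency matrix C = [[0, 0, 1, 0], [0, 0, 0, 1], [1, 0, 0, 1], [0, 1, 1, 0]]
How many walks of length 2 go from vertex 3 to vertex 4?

The number of length-2 walks from vertex 3 to vertex 4 is entry (3,4) of C², where C is the adjacency matrix.
C² = [[1, 0, 0, 1], [0, 1, 1, 0], [0, 1, 2, 0], [1, 0, 0, 2]]

0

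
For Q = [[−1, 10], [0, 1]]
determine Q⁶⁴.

Q² = I (check: tr Q = 0 and det Q = −1), so Q⁶⁴ = I since 64 is even.

[[1, 0], [0, 1]]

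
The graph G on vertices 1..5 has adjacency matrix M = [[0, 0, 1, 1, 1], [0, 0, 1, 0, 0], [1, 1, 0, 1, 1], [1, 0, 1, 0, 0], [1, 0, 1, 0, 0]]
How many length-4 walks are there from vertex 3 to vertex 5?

10

The number of length-4 walks from vertex 3 to vertex 5 is entry (3,5) of M⁴, where M is the adjacency matrix.
M² = [[3, 1, 2, 1, 1], [1, 1, 0, 1, 1], [2, 0, 4, 1, 1], [1, 1, 1, 2, 2], [1, 1, 1, 2, 2]]
M³ = [[4, 2, 6, 5, 5], [2, 0, 4, 1, 1], [6, 4, 4, 6, 6], [5, 1, 6, 2, 2], [5, 1, 6, 2, 2]]
M⁴ = [[16, 6, 16, 10, 10], [6, 4, 4, 6, 6], [16, 4, 22, 10, 10], [10, 6, 10, 11, 11], [10, 6, 10, 11, 11]]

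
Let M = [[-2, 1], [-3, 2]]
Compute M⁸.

[[1, 0], [0, 1]]

M² = I (check: tr M = 0 and det M = -1), so M⁸ = I since 8 is even.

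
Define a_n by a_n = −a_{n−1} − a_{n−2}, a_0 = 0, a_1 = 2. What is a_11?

−2

With companion matrix C = [[−1, −1], [1, 0]], [a_n, a_{n−1}]ᵀ = C·[a_{n−1}, a_{n−2}]ᵀ, so [a_11, a_10]ᵀ = C¹⁰·[a_1, a_0]ᵀ.
C¹⁰ = [[−1, −1], [1, 0]], giving [a_11, a_10]ᵀ = [[−2], [2]].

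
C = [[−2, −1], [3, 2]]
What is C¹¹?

[[−2, −1], [3, 2]]

C² = I (check: tr C = 0 and det C = −1), so C¹¹ = C since 11 is odd.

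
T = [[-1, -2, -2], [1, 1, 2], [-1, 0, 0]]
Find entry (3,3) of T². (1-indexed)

2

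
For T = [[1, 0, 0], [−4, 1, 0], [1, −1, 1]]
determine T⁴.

[[1, 0, 0], [−16, 1, 0], [28, −4, 1]]

T = I + N where N = [[0, 0, 0], [−4, 0, 0], [1, −1, 0]] is strictly lower-triangular, so N³ = 0.
(I + N)⁴ = I + 4·N + 6·N² = [[1, 0, 0], [−16, 1, 0], [28, −4, 1]].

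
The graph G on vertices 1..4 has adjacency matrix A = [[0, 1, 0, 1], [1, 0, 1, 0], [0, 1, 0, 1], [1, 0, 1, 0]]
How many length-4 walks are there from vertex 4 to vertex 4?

The number of length-4 walks from vertex 4 to vertex 4 is entry (4,4) of A⁴, where A is the adjacency matrix.
A² = [[2, 0, 2, 0], [0, 2, 0, 2], [2, 0, 2, 0], [0, 2, 0, 2]]
A³ = [[0, 4, 0, 4], [4, 0, 4, 0], [0, 4, 0, 4], [4, 0, 4, 0]]
A⁴ = [[8, 0, 8, 0], [0, 8, 0, 8], [8, 0, 8, 0], [0, 8, 0, 8]]

8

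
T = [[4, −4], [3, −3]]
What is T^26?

[[4, −4], [3, −3]]

T² = T (a projection; rank 1, trace 1), so T^26 = T.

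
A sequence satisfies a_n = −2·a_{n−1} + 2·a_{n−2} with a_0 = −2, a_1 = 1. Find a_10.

−16480

With companion matrix A = [[−2, 2], [1, 0]], [a_n, a_{n−1}]ᵀ = A·[a_{n−1}, a_{n−2}]ᵀ, so [a_10, a_9]ᵀ = A^9·[a_1, a_0]ᵀ.
A^9 = [[−6688, 4896], [2448, −1792]], giving [a_10, a_9]ᵀ = [[−16480], [6032]].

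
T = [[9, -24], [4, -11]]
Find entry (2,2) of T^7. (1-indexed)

-6563

tr T = -2 and det T = -3, so the characteristic polynomial is λ² − (-2)λ + (-3) with roots 1 and -3.
Eigenvectors give P = [[3, 2], [1, 1]] with P⁻¹ = [[1, -2], [-1, 3]], and T = P·diag(1, -3)·P⁻¹.
Then T^7 = P·diag(1, -2187)·P⁻¹ = [[3, -4374], [1, -2187]] · [[1, -2], [-1, 3]] = [[4377, -13128], [2188, -6563]].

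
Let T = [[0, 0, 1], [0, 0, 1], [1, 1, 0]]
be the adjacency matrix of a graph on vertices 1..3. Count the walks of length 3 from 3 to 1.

2

The number of length-3 walks from vertex 3 to vertex 1 is entry (3,1) of T³, where T is the adjacency matrix.
T² = [[1, 1, 0], [1, 1, 0], [0, 0, 2]]
T³ = [[0, 0, 2], [0, 0, 2], [2, 2, 0]]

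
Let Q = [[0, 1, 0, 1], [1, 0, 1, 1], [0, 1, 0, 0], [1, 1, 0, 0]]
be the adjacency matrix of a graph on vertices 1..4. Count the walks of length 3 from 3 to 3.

0

The number of length-3 walks from vertex 3 to vertex 3 is entry (3,3) of Q³, where Q is the adjacency matrix.
Q² = [[2, 1, 1, 1], [1, 3, 0, 1], [1, 0, 1, 1], [1, 1, 1, 2]]
Q³ = [[2, 4, 1, 3], [4, 2, 3, 4], [1, 3, 0, 1], [3, 4, 1, 2]]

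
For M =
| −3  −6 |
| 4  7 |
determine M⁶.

[[−1455, −2184], [1456, 2185]]

tr M = 4 and det M = 3, so the characteristic polynomial is λ² − (4)λ + (3) with roots 3 and 1.
Eigenvectors give P = [[−1, 3], [1, −2]] with P⁻¹ = [[2, 3], [1, 1]], and M = P·diag(3, 1)·P⁻¹.
Then M⁶ = P·diag(729, 1)·P⁻¹ = [[−729, 3], [729, −2]] · [[2, 3], [1, 1]] = [[−1455, −2184], [1456, 2185]].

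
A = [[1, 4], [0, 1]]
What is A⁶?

[[1, 24], [0, 1]]

A = I + N where N = [[0, 4], [0, 0]] is strictly upper-triangular, so N² = 0.
(I + N)⁶ = I + 6·N = [[1, 24], [0, 1]].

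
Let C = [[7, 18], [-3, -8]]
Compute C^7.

[[259, 774], [-129, -386]]

tr C = -1 and det C = -2, so the characteristic polynomial is λ² − (-1)λ + (-2) with roots 1 and -2.
Eigenvectors give P = [[3, -2], [-1, 1]] with P⁻¹ = [[1, 2], [1, 3]], and C = P·diag(1, -2)·P⁻¹.
Then C^7 = P·diag(1, -128)·P⁻¹ = [[3, 256], [-1, -128]] · [[1, 2], [1, 3]] = [[259, 774], [-129, -386]].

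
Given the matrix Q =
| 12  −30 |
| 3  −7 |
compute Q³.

[[198, −570], [57, −163]]

tr Q = 5 and det Q = 6, so the characteristic polynomial is λ² − (5)λ + (6) with roots 2 and 3.
Eigenvectors give P = [[3, 10], [1, 3]] with P⁻¹ = [[−3, 10], [1, −3]], and Q = P·diag(2, 3)·P⁻¹.
Then Q³ = P·diag(8, 27)·P⁻¹ = [[24, 270], [8, 81]] · [[−3, 10], [1, −3]] = [[198, −570], [57, −163]].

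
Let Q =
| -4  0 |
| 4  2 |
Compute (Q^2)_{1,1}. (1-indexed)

16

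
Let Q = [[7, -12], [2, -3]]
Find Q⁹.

tr Q = 4 and det Q = 3, so the characteristic polynomial is λ² − (4)λ + (3) with roots 1 and 3.
Eigenvectors give P = [[2, -3], [1, -1]] with P⁻¹ = [[-1, 3], [-1, 2]], and Q = P·diag(1, 3)·P⁻¹.
Then Q⁹ = P·diag(1, 19683)·P⁻¹ = [[2, -59049], [1, -19683]] · [[-1, 3], [-1, 2]] = [[59047, -118092], [19682, -39363]].

[[59047, -118092], [19682, -39363]]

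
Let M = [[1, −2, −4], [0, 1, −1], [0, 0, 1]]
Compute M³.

M = I + N where N = [[0, −2, −4], [0, 0, −1], [0, 0, 0]] is strictly upper-triangular, so N³ = 0.
(I + N)³ = I + 3·N + 3·N² = [[1, −6, −6], [0, 1, −3], [0, 0, 1]].

[[1, −6, −6], [0, 1, −3], [0, 0, 1]]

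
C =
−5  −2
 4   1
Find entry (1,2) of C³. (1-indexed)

tr C = −4 and det C = 3, so the characteristic polynomial is λ² − (−4)λ + (3) with roots −1 and −3.
Eigenvectors give P = [[−1, −1], [2, 1]] with P⁻¹ = [[1, 1], [−2, −1]], and C = P·diag(−1, −3)·P⁻¹.
Then C³ = P·diag(−1, −27)·P⁻¹ = [[1, 27], [−2, −27]] · [[1, 1], [−2, −1]] = [[−53, −26], [52, 25]].

−26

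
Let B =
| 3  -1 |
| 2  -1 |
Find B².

[[7, -2], [4, -1]]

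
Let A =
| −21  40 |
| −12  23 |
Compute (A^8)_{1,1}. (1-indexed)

tr A = 2 and det A = −3, so the characteristic polynomial is λ² − (2)λ + (−3) with roots 3 and −1.
Eigenvectors give P = [[−5, 2], [−3, 1]] with P⁻¹ = [[1, −2], [3, −5]], and A = P·diag(3, −1)·P⁻¹.
Then A^8 = P·diag(6561, 1)·P⁻¹ = [[−32805, 2], [−19683, 1]] · [[1, −2], [3, −5]] = [[−32799, 65600], [−19680, 39361]].

−32799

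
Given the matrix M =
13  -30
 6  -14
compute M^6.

[[-251, 630], [-126, 316]]

tr M = -1 and det M = -2, so the characteristic polynomial is λ² − (-1)λ + (-2) with roots 1 and -2.
Eigenvectors give P = [[5, 2], [2, 1]] with P⁻¹ = [[1, -2], [-2, 5]], and M = P·diag(1, -2)·P⁻¹.
Then M^6 = P·diag(1, 64)·P⁻¹ = [[5, 128], [2, 64]] · [[1, -2], [-2, 5]] = [[-251, 630], [-126, 316]].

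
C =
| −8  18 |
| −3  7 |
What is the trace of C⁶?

tr C = −1 and det C = −2, so the characteristic polynomial is λ² − (−1)λ + (−2) with roots −2 and 1.
Eigenvectors give P = [[3, 2], [1, 1]] with P⁻¹ = [[1, −2], [−1, 3]], and C = P·diag(−2, 1)·P⁻¹.
Then C⁶ = P·diag(64, 1)·P⁻¹ = [[192, 2], [64, 1]] · [[1, −2], [−1, 3]] = [[190, −378], [63, −125]].

65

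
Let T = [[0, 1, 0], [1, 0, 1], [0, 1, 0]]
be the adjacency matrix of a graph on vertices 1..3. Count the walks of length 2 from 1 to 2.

The number of length-2 walks from vertex 1 to vertex 2 is entry (1,2) of T², where T is the adjacency matrix.
T² = [[1, 0, 1], [0, 2, 0], [1, 0, 1]]

0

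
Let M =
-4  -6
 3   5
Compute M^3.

tr M = 1 and det M = -2, so the characteristic polynomial is λ² − (1)λ + (-2) with roots -1 and 2.
Eigenvectors give P = [[2, 1], [-1, -1]] with P⁻¹ = [[1, 1], [-1, -2]], and M = P·diag(-1, 2)·P⁻¹.
Then M^3 = P·diag(-1, 8)·P⁻¹ = [[-2, 8], [1, -8]] · [[1, 1], [-1, -2]] = [[-10, -18], [9, 17]].

[[-10, -18], [9, 17]]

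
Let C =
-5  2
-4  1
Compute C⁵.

[[-485, 242], [-484, 241]]

tr C = -4 and det C = 3, so the characteristic polynomial is λ² − (-4)λ + (3) with roots -3 and -1.
Eigenvectors give P = [[-1, -1], [-1, -2]] with P⁻¹ = [[-2, 1], [1, -1]], and C = P·diag(-3, -1)·P⁻¹.
Then C⁵ = P·diag(-243, -1)·P⁻¹ = [[243, 1], [243, 2]] · [[-2, 1], [1, -1]] = [[-485, 242], [-484, 241]].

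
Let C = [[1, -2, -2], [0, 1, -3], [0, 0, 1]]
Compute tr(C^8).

3

C = I + N where N = [[0, -2, -2], [0, 0, -3], [0, 0, 0]] is strictly upper-triangular, so N^3 = 0.
(I + N)^8 = I + 8·N + 28·N^2 = [[1, -16, 152], [0, 1, -24], [0, 0, 1]].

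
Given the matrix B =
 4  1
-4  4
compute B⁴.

B² = [[12, 8], [-32, 12]]
B³ = [[16, 44], [-176, 16]]
B⁴ = [[-112, 192], [-768, -112]]

[[-112, 192], [-768, -112]]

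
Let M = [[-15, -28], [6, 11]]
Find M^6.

[[5097, 10192], [-2184, -4367]]

tr M = -4 and det M = 3, so the characteristic polynomial is λ² − (-4)λ + (3) with roots -3 and -1.
Eigenvectors give P = [[7, -2], [-3, 1]] with P⁻¹ = [[1, 2], [3, 7]], and M = P·diag(-3, -1)·P⁻¹.
Then M^6 = P·diag(729, 1)·P⁻¹ = [[5103, -2], [-2187, 1]] · [[1, 2], [3, 7]] = [[5097, 10192], [-2184, -4367]].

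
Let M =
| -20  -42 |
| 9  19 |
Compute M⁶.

tr M = -1 and det M = -2, so the characteristic polynomial is λ² − (-1)λ + (-2) with roots 1 and -2.
Eigenvectors give P = [[-2, 7], [1, -3]] with P⁻¹ = [[3, 7], [1, 2]], and M = P·diag(1, -2)·P⁻¹.
Then M⁶ = P·diag(1, 64)·P⁻¹ = [[-2, 448], [1, -192]] · [[3, 7], [1, 2]] = [[442, 882], [-189, -377]].

[[442, 882], [-189, -377]]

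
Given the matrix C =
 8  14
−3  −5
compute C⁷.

[[890, 1778], [−381, −761]]

tr C = 3 and det C = 2, so the characteristic polynomial is λ² − (3)λ + (2) with roots 1 and 2.
Eigenvectors give P = [[−2, 7], [1, −3]] with P⁻¹ = [[3, 7], [1, 2]], and C = P·diag(1, 2)·P⁻¹.
Then C⁷ = P·diag(1, 128)·P⁻¹ = [[−2, 896], [1, −384]] · [[3, 7], [1, 2]] = [[890, 1778], [−381, −761]].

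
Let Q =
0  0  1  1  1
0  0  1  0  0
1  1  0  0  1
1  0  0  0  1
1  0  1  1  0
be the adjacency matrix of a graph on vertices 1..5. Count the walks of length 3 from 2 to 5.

The number of length-3 walks from vertex 2 to vertex 5 is entry (2,5) of Q³, where Q is the adjacency matrix.
Q² = [[3, 1, 1, 1, 2], [1, 1, 0, 0, 1], [1, 0, 3, 2, 1], [1, 0, 2, 2, 1], [2, 1, 1, 1, 3]]
Q³ = [[4, 1, 6, 5, 5], [1, 0, 3, 2, 1], [6, 3, 2, 2, 6], [5, 2, 2, 2, 5], [5, 1, 6, 5, 4]]

1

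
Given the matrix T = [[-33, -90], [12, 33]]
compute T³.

[[-297, -810], [108, 297]]

tr T = 0 and det T = -9, so the characteristic polynomial is λ² − (0)λ + (-9) with roots 3 and -3.
Eigenvectors give P = [[-5, -3], [2, 1]] with P⁻¹ = [[1, 3], [-2, -5]], and T = P·diag(3, -3)·P⁻¹.
Then T³ = P·diag(27, -27)·P⁻¹ = [[-135, 81], [54, -27]] · [[1, 3], [-2, -5]] = [[-297, -810], [108, 297]].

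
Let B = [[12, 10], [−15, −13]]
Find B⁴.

[[−114, −130], [195, 211]]

tr B = −1 and det B = −6, so the characteristic polynomial is λ² − (−1)λ + (−6) with roots −3 and 2.
Eigenvectors give P = [[2, 1], [−3, −1]] with P⁻¹ = [[−1, −1], [3, 2]], and B = P·diag(−3, 2)·P⁻¹.
Then B⁴ = P·diag(81, 16)·P⁻¹ = [[162, 16], [−243, −16]] · [[−1, −1], [3, 2]] = [[−114, −130], [195, 211]].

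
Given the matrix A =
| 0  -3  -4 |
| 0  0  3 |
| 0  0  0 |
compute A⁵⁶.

A is strictly triangular, hence nilpotent: A³ = 0, so A⁵⁶ = 0.

[[0, 0, 0], [0, 0, 0], [0, 0, 0]]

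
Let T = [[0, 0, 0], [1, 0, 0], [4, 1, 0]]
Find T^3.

[[0, 0, 0], [0, 0, 0], [0, 0, 0]]

T is strictly triangular, hence nilpotent: T^3 = 0, so T^3 = 0.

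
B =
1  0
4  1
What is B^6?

B = I + N where N = [[0, 0], [4, 0]] is strictly lower-triangular, so N^2 = 0.
(I + N)^6 = I + 6·N = [[1, 0], [24, 1]].

[[1, 0], [24, 1]]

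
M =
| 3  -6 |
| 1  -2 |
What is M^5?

M² = M (a projection; rank 1, trace 1), so M^5 = M.

[[3, -6], [1, -2]]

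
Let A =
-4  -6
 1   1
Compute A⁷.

tr A = -3 and det A = 2, so the characteristic polynomial is λ² − (-3)λ + (2) with roots -1 and -2.
Eigenvectors give P = [[-2, -3], [1, 1]] with P⁻¹ = [[1, 3], [-1, -2]], and A = P·diag(-1, -2)·P⁻¹.
Then A⁷ = P·diag(-1, -128)·P⁻¹ = [[2, 384], [-1, -128]] · [[1, 3], [-1, -2]] = [[-382, -762], [127, 253]].

[[-382, -762], [127, 253]]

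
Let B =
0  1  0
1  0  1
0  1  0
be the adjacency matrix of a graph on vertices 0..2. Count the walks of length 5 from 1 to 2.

4

The number of length-5 walks from vertex 1 to vertex 2 is entry (1,2) of B^5, where B is the adjacency matrix.
B^2 = [[1, 0, 1], [0, 2, 0], [1, 0, 1]]
B^3 = [[0, 2, 0], [2, 0, 2], [0, 2, 0]]
B^4 = [[2, 0, 2], [0, 4, 0], [2, 0, 2]]
B^5 = [[0, 4, 0], [4, 0, 4], [0, 4, 0]]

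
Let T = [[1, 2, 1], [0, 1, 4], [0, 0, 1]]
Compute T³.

[[1, 6, 27], [0, 1, 12], [0, 0, 1]]

T = I + N where N = [[0, 2, 1], [0, 0, 4], [0, 0, 0]] is strictly upper-triangular, so N³ = 0.
(I + N)³ = I + 3·N + 3·N² = [[1, 6, 27], [0, 1, 12], [0, 0, 1]].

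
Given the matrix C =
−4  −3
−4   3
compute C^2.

[[28, 3], [4, 21]]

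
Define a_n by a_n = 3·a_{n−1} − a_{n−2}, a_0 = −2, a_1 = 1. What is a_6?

With companion matrix M = [[3, −1], [1, 0]], [a_n, a_{n−1}]ᵀ = M·[a_{n−1}, a_{n−2}]ᵀ, so [a_6, a_5]ᵀ = M⁵·[a_1, a_0]ᵀ.
M⁵ = [[144, −55], [55, −21]], giving [a_6, a_5]ᵀ = [[254], [97]].

254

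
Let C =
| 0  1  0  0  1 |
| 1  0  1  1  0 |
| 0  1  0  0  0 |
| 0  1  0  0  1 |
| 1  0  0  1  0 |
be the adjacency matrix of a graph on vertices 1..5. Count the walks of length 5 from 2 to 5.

0

The number of length-5 walks from vertex 2 to vertex 5 is entry (2,5) of C^5, where C is the adjacency matrix.
C^2 = [[2, 0, 1, 2, 0], [0, 3, 0, 0, 2], [1, 0, 1, 1, 0], [2, 0, 1, 2, 0], [0, 2, 0, 0, 2]]
C^3 = [[0, 5, 0, 0, 4], [5, 0, 3, 5, 0], [0, 3, 0, 0, 2], [0, 5, 0, 0, 4], [4, 0, 2, 4, 0]]
C^4 = [[9, 0, 5, 9, 0], [0, 13, 0, 0, 10], [5, 0, 3, 5, 0], [9, 0, 5, 9, 0], [0, 10, 0, 0, 8]]
C^5 = [[0, 23, 0, 0, 18], [23, 0, 13, 23, 0], [0, 13, 0, 0, 10], [0, 23, 0, 0, 18], [18, 0, 10, 18, 0]]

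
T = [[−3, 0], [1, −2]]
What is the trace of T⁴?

tr T = −5 and det T = 6, so the characteristic polynomial is λ² − (−5)λ + (6) with roots −3 and −2.
Eigenvectors give P = [[−1, 0], [1, 1]] with P⁻¹ = [[−1, 0], [1, 1]], and T = P·diag(−3, −2)·P⁻¹.
Then T⁴ = P·diag(81, 16)·P⁻¹ = [[−81, 0], [81, 16]] · [[−1, 0], [1, 1]] = [[81, 0], [−65, 16]].

97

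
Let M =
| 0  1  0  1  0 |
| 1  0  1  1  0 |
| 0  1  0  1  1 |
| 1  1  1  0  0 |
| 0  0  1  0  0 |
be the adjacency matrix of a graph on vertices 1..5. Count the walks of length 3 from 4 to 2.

The number of length-3 walks from vertex 4 to vertex 2 is entry (4,2) of M³, where M is the adjacency matrix.
M² = [[2, 1, 2, 1, 0], [1, 3, 1, 2, 1], [2, 1, 3, 1, 0], [1, 2, 1, 3, 1], [0, 1, 0, 1, 1]]
M³ = [[2, 5, 2, 5, 2], [5, 4, 6, 5, 1], [2, 6, 2, 6, 3], [5, 5, 6, 4, 1], [2, 1, 3, 1, 0]]

5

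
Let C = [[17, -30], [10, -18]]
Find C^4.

tr C = -1 and det C = -6, so the characteristic polynomial is λ² − (-1)λ + (-6) with roots 2 and -3.
Eigenvectors give P = [[2, 3], [1, 2]] with P⁻¹ = [[2, -3], [-1, 2]], and C = P·diag(2, -3)·P⁻¹.
Then C^4 = P·diag(16, 81)·P⁻¹ = [[32, 243], [16, 162]] · [[2, -3], [-1, 2]] = [[-179, 390], [-130, 276]].

[[-179, 390], [-130, 276]]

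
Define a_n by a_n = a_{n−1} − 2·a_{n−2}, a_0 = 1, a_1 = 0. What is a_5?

6

With companion matrix M = [[1, −2], [1, 0]], [a_n, a_{n−1}]ᵀ = M·[a_{n−1}, a_{n−2}]ᵀ, so [a_5, a_4]ᵀ = M⁴·[a_1, a_0]ᵀ.
M⁴ = [[−1, 6], [−3, 2]], giving [a_5, a_4]ᵀ = [[6], [2]].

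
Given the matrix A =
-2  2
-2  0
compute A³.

A² = [[0, -4], [4, -4]]
A³ = [[8, 0], [0, 8]]

[[8, 0], [0, 8]]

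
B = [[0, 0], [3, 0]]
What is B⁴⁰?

B is strictly triangular, hence nilpotent: B² = 0, so B⁴⁰ = 0.

[[0, 0], [0, 0]]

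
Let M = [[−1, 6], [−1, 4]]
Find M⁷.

[[−253, 762], [−127, 382]]

tr M = 3 and det M = 2, so the characteristic polynomial is λ² − (3)λ + (2) with roots 1 and 2.
Eigenvectors give P = [[3, 2], [1, 1]] with P⁻¹ = [[1, −2], [−1, 3]], and M = P·diag(1, 2)·P⁻¹.
Then M⁷ = P·diag(1, 128)·P⁻¹ = [[3, 256], [1, 128]] · [[1, −2], [−1, 3]] = [[−253, 762], [−127, 382]].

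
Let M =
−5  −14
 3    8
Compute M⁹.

tr M = 3 and det M = 2, so the characteristic polynomial is λ² − (3)λ + (2) with roots 1 and 2.
Eigenvectors give P = [[7, 2], [−3, −1]] with P⁻¹ = [[1, 2], [−3, −7]], and M = P·diag(1, 2)·P⁻¹.
Then M⁹ = P·diag(1, 512)·P⁻¹ = [[7, 1024], [−3, −512]] · [[1, 2], [−3, −7]] = [[−3065, −7154], [1533, 3578]].

[[−3065, −7154], [1533, 3578]]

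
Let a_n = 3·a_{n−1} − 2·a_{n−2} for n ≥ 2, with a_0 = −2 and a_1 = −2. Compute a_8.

With companion matrix B = [[3, −2], [1, 0]], [a_n, a_{n−1}]ᵀ = B·[a_{n−1}, a_{n−2}]ᵀ, so [a_8, a_7]ᵀ = B⁷·[a_1, a_0]ᵀ.
B⁷ = [[255, −254], [127, −126]], giving [a_8, a_7]ᵀ = [[−2], [−2]].

−2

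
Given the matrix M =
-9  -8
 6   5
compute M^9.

[[-78729, -78728], [59046, 59045]]

tr M = -4 and det M = 3, so the characteristic polynomial is λ² − (-4)λ + (3) with roots -1 and -3.
Eigenvectors give P = [[-1, -4], [1, 3]] with P⁻¹ = [[3, 4], [-1, -1]], and M = P·diag(-1, -3)·P⁻¹.
Then M^9 = P·diag(-1, -19683)·P⁻¹ = [[1, 78732], [-1, -59049]] · [[3, 4], [-1, -1]] = [[-78729, -78728], [59046, 59045]].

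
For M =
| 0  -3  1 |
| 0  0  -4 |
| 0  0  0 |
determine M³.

M is strictly triangular, hence nilpotent: M³ = 0, so M³ = 0.

[[0, 0, 0], [0, 0, 0], [0, 0, 0]]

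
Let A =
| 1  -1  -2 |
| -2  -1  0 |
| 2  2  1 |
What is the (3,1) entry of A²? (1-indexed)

0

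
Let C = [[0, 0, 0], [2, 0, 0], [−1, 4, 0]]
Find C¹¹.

C is strictly triangular, hence nilpotent: C³ = 0, so C¹¹ = 0.

[[0, 0, 0], [0, 0, 0], [0, 0, 0]]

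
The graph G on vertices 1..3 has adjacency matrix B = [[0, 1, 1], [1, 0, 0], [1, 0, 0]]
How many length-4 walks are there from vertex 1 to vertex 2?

0

The number of length-4 walks from vertex 1 to vertex 2 is entry (1,2) of B⁴, where B is the adjacency matrix.
B² = [[2, 0, 0], [0, 1, 1], [0, 1, 1]]
B³ = [[0, 2, 2], [2, 0, 0], [2, 0, 0]]
B⁴ = [[4, 0, 0], [0, 2, 2], [0, 2, 2]]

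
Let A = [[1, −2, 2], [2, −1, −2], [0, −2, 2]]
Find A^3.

[[−11, −10, 22], [2, −5, 2], [−8, −6, 12]]

A^2 = [[−3, −4, 10], [0, 1, 2], [−4, −2, 8]]
A^3 = [[−11, −10, 22], [2, −5, 2], [−8, −6, 12]]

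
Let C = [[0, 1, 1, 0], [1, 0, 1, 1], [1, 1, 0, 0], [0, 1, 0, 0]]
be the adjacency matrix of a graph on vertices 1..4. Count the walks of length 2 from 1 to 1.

2

The number of length-2 walks from vertex 1 to vertex 1 is entry (1,1) of C^2, where C is the adjacency matrix.
C^2 = [[2, 1, 1, 1], [1, 3, 1, 0], [1, 1, 2, 1], [1, 0, 1, 1]]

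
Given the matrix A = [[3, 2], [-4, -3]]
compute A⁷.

[[3, 2], [-4, -3]]

A² = I (check: tr A = 0 and det A = -1), so A⁷ = A since 7 is odd.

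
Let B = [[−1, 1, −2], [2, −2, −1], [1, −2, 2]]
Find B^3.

[[−2, 5, −9], [19, −15, −2], [9, −13, 13]]

B^2 = [[1, 1, −3], [−7, 8, −4], [−3, 1, 4]]
B^3 = [[−2, 5, −9], [19, −15, −2], [9, −13, 13]]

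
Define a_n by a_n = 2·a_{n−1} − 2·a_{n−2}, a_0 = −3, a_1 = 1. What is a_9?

With companion matrix A = [[2, −2], [1, 0]], [a_n, a_{n−1}]ᵀ = A·[a_{n−1}, a_{n−2}]ᵀ, so [a_9, a_8]ᵀ = A⁸·[a_1, a_0]ᵀ.
A⁸ = [[16, 0], [0, 16]], giving [a_9, a_8]ᵀ = [[16], [−48]].

16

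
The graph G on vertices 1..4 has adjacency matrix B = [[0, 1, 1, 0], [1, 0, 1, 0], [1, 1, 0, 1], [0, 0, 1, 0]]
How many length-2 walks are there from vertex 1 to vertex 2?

1

The number of length-2 walks from vertex 1 to vertex 2 is entry (1,2) of B², where B is the adjacency matrix.
B² = [[2, 1, 1, 1], [1, 2, 1, 1], [1, 1, 3, 0], [1, 1, 0, 1]]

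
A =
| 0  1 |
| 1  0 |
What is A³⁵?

[[0, 1], [1, 0]]

A² = I (check: tr A = 0 and det A = −1), so A³⁵ = A since 35 is odd.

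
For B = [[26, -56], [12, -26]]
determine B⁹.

[[6656, -14336], [3072, -6656]]

tr B = 0 and det B = -4, so the characteristic polynomial is λ² − (0)λ + (-4) with roots -2 and 2.
Eigenvectors give P = [[2, 7], [1, 3]] with P⁻¹ = [[-3, 7], [1, -2]], and B = P·diag(-2, 2)·P⁻¹.
Then B⁹ = P·diag(-512, 512)·P⁻¹ = [[-1024, 3584], [-512, 1536]] · [[-3, 7], [1, -2]] = [[6656, -14336], [3072, -6656]].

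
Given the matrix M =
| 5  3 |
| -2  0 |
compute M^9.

[[58025, 57513], [-38342, -37830]]

tr M = 5 and det M = 6, so the characteristic polynomial is λ² − (5)λ + (6) with roots 3 and 2.
Eigenvectors give P = [[3, -1], [-2, 1]] with P⁻¹ = [[1, 1], [2, 3]], and M = P·diag(3, 2)·P⁻¹.
Then M^9 = P·diag(19683, 512)·P⁻¹ = [[59049, -512], [-39366, 512]] · [[1, 1], [2, 3]] = [[58025, 57513], [-38342, -37830]].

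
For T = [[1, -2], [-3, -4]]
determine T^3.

[[-11, -38], [-57, -106]]

T^2 = [[7, 6], [9, 22]]
T^3 = [[-11, -38], [-57, -106]]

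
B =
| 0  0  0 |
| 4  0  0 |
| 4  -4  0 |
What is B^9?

B is strictly triangular, hence nilpotent: B^3 = 0, so B^9 = 0.

[[0, 0, 0], [0, 0, 0], [0, 0, 0]]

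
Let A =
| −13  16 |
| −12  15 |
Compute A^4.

tr A = 2 and det A = −3, so the characteristic polynomial is λ² − (2)λ + (−3) with roots −1 and 3.
Eigenvectors give P = [[−4, −1], [−3, −1]] with P⁻¹ = [[−1, 1], [3, −4]], and A = P·diag(−1, 3)·P⁻¹.
Then A^4 = P·diag(1, 81)·P⁻¹ = [[−4, −81], [−3, −81]] · [[−1, 1], [3, −4]] = [[−239, 320], [−240, 321]].

[[−239, 320], [−240, 321]]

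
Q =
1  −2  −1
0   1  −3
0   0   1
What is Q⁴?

Q = I + N where N = [[0, −2, −1], [0, 0, −3], [0, 0, 0]] is strictly upper-triangular, so N³ = 0.
(I + N)⁴ = I + 4·N + 6·N² = [[1, −8, 32], [0, 1, −12], [0, 0, 1]].

[[1, −8, 32], [0, 1, −12], [0, 0, 1]]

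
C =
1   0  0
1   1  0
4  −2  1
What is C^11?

C = I + N where N = [[0, 0, 0], [1, 0, 0], [4, −2, 0]] is strictly lower-triangular, so N^3 = 0.
(I + N)^11 = I + 11·N + 55·N^2 = [[1, 0, 0], [11, 1, 0], [−66, −22, 1]].

[[1, 0, 0], [11, 1, 0], [−66, −22, 1]]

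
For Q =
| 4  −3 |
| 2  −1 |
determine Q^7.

tr Q = 3 and det Q = 2, so the characteristic polynomial is λ² − (3)λ + (2) with roots 1 and 2.
Eigenvectors give P = [[1, −3], [1, −2]] with P⁻¹ = [[−2, 3], [−1, 1]], and Q = P·diag(1, 2)·P⁻¹.
Then Q^7 = P·diag(1, 128)·P⁻¹ = [[1, −384], [1, −256]] · [[−2, 3], [−1, 1]] = [[382, −381], [254, −253]].

[[382, −381], [254, −253]]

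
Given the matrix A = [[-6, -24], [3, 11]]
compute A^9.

tr A = 5 and det A = 6, so the characteristic polynomial is λ² − (5)λ + (6) with roots 3 and 2.
Eigenvectors give P = [[8, -3], [-3, 1]] with P⁻¹ = [[-1, -3], [-3, -8]], and A = P·diag(3, 2)·P⁻¹.
Then A^9 = P·diag(19683, 512)·P⁻¹ = [[157464, -1536], [-59049, 512]] · [[-1, -3], [-3, -8]] = [[-152856, -460104], [57513, 173051]].

[[-152856, -460104], [57513, 173051]]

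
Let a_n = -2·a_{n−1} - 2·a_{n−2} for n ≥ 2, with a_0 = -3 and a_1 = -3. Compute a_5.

12

With companion matrix T = [[-2, -2], [1, 0]], [a_n, a_{n−1}]ᵀ = T·[a_{n−1}, a_{n−2}]ᵀ, so [a_5, a_4]ᵀ = T⁴·[a_1, a_0]ᵀ.
T⁴ = [[-4, 0], [0, -4]], giving [a_5, a_4]ᵀ = [[12], [12]].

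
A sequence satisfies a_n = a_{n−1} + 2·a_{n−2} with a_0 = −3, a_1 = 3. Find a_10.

−3

With companion matrix M = [[1, 2], [1, 0]], [a_n, a_{n−1}]ᵀ = M·[a_{n−1}, a_{n−2}]ᵀ, so [a_10, a_9]ᵀ = M⁹·[a_1, a_0]ᵀ.
M⁹ = [[341, 342], [171, 170]], giving [a_10, a_9]ᵀ = [[−3], [3]].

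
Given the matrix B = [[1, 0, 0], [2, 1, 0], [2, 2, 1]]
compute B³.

B = I + N where N = [[0, 0, 0], [2, 0, 0], [2, 2, 0]] is strictly lower-triangular, so N³ = 0.
(I + N)³ = I + 3·N + 3·N² = [[1, 0, 0], [6, 1, 0], [18, 6, 1]].

[[1, 0, 0], [6, 1, 0], [18, 6, 1]]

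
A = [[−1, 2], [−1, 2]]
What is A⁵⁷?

[[−1, 2], [−1, 2]]

A² = A (a projection; rank 1, trace 1), so A⁵⁷ = A.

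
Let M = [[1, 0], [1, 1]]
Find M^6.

[[1, 0], [6, 1]]

M = I + N where N = [[0, 0], [1, 0]] is strictly lower-triangular, so N^2 = 0.
(I + N)^6 = I + 6·N = [[1, 0], [6, 1]].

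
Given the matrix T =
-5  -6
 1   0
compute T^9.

[[-58025, -115026], [19171, 37830]]

tr T = -5 and det T = 6, so the characteristic polynomial is λ² − (-5)λ + (6) with roots -2 and -3.
Eigenvectors give P = [[2, 3], [-1, -1]] with P⁻¹ = [[-1, -3], [1, 2]], and T = P·diag(-2, -3)·P⁻¹.
Then T^9 = P·diag(-512, -19683)·P⁻¹ = [[-1024, -59049], [512, 19683]] · [[-1, -3], [1, 2]] = [[-58025, -115026], [19171, 37830]].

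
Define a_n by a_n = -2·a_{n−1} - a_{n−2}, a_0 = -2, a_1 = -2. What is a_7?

With companion matrix C = [[-2, -1], [1, 0]], [a_n, a_{n−1}]ᵀ = C·[a_{n−1}, a_{n−2}]ᵀ, so [a_7, a_6]ᵀ = C^6·[a_1, a_0]ᵀ.
C^6 = [[7, 6], [-6, -5]], giving [a_7, a_6]ᵀ = [[-26], [22]].

-26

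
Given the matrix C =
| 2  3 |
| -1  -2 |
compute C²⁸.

C² = I (check: tr C = 0 and det C = -1), so C²⁸ = I since 28 is even.

[[1, 0], [0, 1]]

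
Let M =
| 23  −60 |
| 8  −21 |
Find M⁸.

tr M = 2 and det M = −3, so the characteristic polynomial is λ² − (2)λ + (−3) with roots −1 and 3.
Eigenvectors give P = [[−5, 3], [−2, 1]] with P⁻¹ = [[1, −3], [2, −5]], and M = P·diag(−1, 3)·P⁻¹.
Then M⁸ = P·diag(1, 6561)·P⁻¹ = [[−5, 19683], [−2, 6561]] · [[1, −3], [2, −5]] = [[39361, −98400], [13120, −32799]].

[[39361, −98400], [13120, −32799]]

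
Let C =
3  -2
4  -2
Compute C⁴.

[[-7, 6], [-12, 8]]

C² = [[1, -2], [4, -4]]
C³ = [[-5, 2], [-4, 0]]
C⁴ = [[-7, 6], [-12, 8]]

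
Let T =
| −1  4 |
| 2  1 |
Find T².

[[9, 0], [0, 9]]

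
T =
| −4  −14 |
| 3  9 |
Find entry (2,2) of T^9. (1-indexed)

tr T = 5 and det T = 6, so the characteristic polynomial is λ² − (5)λ + (6) with roots 2 and 3.
Eigenvectors give P = [[−7, 2], [3, −1]] with P⁻¹ = [[−1, −2], [−3, −7]], and T = P·diag(2, 3)·P⁻¹.
Then T^9 = P·diag(512, 19683)·P⁻¹ = [[−3584, 39366], [1536, −19683]] · [[−1, −2], [−3, −7]] = [[−114514, −268394], [57513, 134709]].

134709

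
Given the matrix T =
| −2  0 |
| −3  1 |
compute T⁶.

[[64, 0], [63, 1]]

tr T = −1 and det T = −2, so the characteristic polynomial is λ² − (−1)λ + (−2) with roots −2 and 1.
Eigenvectors give P = [[−1, 0], [−1, −1]] with P⁻¹ = [[−1, 0], [1, −1]], and T = P·diag(−2, 1)·P⁻¹.
Then T⁶ = P·diag(64, 1)·P⁻¹ = [[−64, 0], [−64, −1]] · [[−1, 0], [1, −1]] = [[64, 0], [63, 1]].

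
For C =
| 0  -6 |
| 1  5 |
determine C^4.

[[-114, -390], [65, 211]]

tr C = 5 and det C = 6, so the characteristic polynomial is λ² − (5)λ + (6) with roots 2 and 3.
Eigenvectors give P = [[3, -2], [-1, 1]] with P⁻¹ = [[1, 2], [1, 3]], and C = P·diag(2, 3)·P⁻¹.
Then C^4 = P·diag(16, 81)·P⁻¹ = [[48, -162], [-16, 81]] · [[1, 2], [1, 3]] = [[-114, -390], [65, 211]].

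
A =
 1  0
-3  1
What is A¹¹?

[[1, 0], [-33, 1]]

A = I + N where N = [[0, 0], [-3, 0]] is strictly lower-triangular, so N² = 0.
(I + N)¹¹ = I + 11·N = [[1, 0], [-33, 1]].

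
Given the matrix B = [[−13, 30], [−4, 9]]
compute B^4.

[[481, −1200], [160, −399]]

tr B = −4 and det B = 3, so the characteristic polynomial is λ² − (−4)λ + (3) with roots −1 and −3.
Eigenvectors give P = [[−5, −3], [−2, −1]] with P⁻¹ = [[1, −3], [−2, 5]], and B = P·diag(−1, −3)·P⁻¹.
Then B^4 = P·diag(1, 81)·P⁻¹ = [[−5, −243], [−2, −81]] · [[1, −3], [−2, 5]] = [[481, −1200], [160, −399]].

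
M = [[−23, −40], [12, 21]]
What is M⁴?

tr M = −2 and det M = −3, so the characteristic polynomial is λ² − (−2)λ + (−3) with roots 1 and −3.
Eigenvectors give P = [[−5, −2], [3, 1]] with P⁻¹ = [[1, 2], [−3, −5]], and M = P·diag(1, −3)·P⁻¹.
Then M⁴ = P·diag(1, 81)·P⁻¹ = [[−5, −162], [3, 81]] · [[1, 2], [−3, −5]] = [[481, 800], [−240, −399]].

[[481, 800], [−240, −399]]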